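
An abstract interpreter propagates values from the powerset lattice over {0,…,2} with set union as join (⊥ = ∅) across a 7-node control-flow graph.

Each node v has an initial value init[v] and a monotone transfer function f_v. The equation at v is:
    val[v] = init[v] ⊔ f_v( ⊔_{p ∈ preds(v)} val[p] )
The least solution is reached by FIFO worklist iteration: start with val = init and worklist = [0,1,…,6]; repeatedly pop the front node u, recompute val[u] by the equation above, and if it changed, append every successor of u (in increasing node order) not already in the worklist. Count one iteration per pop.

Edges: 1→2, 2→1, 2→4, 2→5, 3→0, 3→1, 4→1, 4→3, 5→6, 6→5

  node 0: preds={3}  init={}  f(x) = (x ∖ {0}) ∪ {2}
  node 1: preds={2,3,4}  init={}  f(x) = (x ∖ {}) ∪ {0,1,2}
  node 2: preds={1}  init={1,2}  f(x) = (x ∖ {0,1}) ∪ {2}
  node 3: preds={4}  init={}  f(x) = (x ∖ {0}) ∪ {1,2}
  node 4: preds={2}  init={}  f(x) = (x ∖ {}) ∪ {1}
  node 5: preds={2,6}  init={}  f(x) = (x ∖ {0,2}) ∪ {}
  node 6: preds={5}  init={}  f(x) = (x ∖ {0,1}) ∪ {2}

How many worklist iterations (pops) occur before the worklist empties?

Worklist (11 pops):
  #1 pop 0: in={} → {2} (was {}); enqueue []
  #2 pop 1: in={1,2} → {0,1,2} (was {}); enqueue []
  #3 pop 2: in={0,1,2} → {1,2} (no change)
  #4 pop 3: in={} → {1,2} (was {}); enqueue [0,1]
  #5 pop 4: in={1,2} → {1,2} (was {}); enqueue [3]
  #6 pop 5: in={1,2} → {1} (was {}); enqueue []
  #7 pop 6: in={1} → {2} (was {}); enqueue [5]
  #8 pop 0: in={1,2} → {1,2} (was {2}); enqueue []
  #9 pop 1: in={1,2} → {0,1,2} (no change)
  #10 pop 3: in={1,2} → {1,2} (no change)
  #11 pop 5: in={1,2} → {1} (no change)

Fixpoint:
  val[0] = {1,2}
  val[1] = {0,1,2}
  val[2] = {1,2}
  val[3] = {1,2}
  val[4] = {1,2}
  val[5] = {1}
  val[6] = {2}

11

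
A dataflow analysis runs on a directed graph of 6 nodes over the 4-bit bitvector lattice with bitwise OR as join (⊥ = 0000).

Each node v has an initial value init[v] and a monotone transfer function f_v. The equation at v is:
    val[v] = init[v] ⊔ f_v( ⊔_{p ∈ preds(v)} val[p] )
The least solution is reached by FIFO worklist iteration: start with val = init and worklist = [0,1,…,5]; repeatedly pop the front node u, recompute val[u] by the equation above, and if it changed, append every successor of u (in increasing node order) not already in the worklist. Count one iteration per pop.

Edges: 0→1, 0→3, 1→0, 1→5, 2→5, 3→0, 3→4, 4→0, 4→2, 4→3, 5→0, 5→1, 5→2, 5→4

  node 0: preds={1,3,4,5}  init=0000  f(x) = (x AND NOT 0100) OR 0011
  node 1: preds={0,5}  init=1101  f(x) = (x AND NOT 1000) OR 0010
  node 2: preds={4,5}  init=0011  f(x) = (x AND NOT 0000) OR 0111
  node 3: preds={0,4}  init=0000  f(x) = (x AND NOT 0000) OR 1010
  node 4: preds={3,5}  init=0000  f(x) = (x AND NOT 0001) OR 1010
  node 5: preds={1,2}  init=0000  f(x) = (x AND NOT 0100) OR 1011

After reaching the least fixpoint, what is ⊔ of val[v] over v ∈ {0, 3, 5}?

1011

Trace (12 dequeues):
  [1] u=0 | in 1101 | out 1011 | prev 0000 | push {}
  [2] u=1 | in 1011 | out 1111 | prev 1101 | push {0}
  [3] u=2 | in 0000 | out 0111 | prev 0011 | push {}
  [4] u=3 | in 1011 | out 1011 | prev 0000 | push {}
  [5] u=4 | in 1011 | out 1010 | prev 0000 | push {2,3}
  [6] u=5 | in 1111 | out 1011 | prev 0000 | push {1,4}
  [7] u=0 | in 1111 | out 1011 | ==
  [8] u=2 | in 1011 | out 1111 | prev 0111 | push {5}
  [9] u=3 | in 1011 | out 1011 | ==
  [10] u=1 | in 1011 | out 1111 | ==
  [11] u=4 | in 1011 | out 1010 | ==
  [12] u=5 | in 1111 | out 1011 | ==

Converged values:
  [0] 1011
  [1] 1111
  [2] 1111
  [3] 1011
  [4] 1010
  [5] 1011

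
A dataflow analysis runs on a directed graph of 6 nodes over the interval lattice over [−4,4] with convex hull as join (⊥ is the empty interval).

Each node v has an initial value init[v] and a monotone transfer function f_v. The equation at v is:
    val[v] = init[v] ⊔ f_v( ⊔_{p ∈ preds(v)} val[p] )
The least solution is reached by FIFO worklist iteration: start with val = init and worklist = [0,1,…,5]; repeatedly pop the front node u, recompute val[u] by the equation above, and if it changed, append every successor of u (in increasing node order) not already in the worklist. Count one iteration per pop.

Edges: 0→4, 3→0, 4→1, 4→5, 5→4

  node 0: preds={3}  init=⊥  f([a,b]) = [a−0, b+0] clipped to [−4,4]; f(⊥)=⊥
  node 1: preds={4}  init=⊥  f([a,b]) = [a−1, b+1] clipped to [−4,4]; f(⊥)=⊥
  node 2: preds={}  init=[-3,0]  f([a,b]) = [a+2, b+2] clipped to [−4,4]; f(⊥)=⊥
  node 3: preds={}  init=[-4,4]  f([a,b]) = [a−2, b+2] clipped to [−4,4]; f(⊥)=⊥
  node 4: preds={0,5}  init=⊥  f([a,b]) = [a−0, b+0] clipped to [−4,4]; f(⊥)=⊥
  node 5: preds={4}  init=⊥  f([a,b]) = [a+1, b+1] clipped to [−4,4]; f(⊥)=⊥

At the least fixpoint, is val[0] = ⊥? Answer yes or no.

no

Worklist (8 pops):
  #1 pop 0: in=[-4,4] → [-4,4] (was ⊥); enqueue []
  #2 pop 1: in=⊥ → ⊥ (no change)
  #3 pop 2: in=⊥ → [-3,0] (no change)
  #4 pop 3: in=⊥ → [-4,4] (no change)
  #5 pop 4: in=[-4,4] → [-4,4] (was ⊥); enqueue [1]
  #6 pop 5: in=[-4,4] → [-3,4] (was ⊥); enqueue [4]
  #7 pop 1: in=[-4,4] → [-4,4] (was ⊥); enqueue []
  #8 pop 4: in=[-4,4] → [-4,4] (no change)

Fixpoint:
  val[0] = [-4,4]
  val[1] = [-4,4]
  val[2] = [-3,0]
  val[3] = [-4,4]
  val[4] = [-4,4]
  val[5] = [-3,4]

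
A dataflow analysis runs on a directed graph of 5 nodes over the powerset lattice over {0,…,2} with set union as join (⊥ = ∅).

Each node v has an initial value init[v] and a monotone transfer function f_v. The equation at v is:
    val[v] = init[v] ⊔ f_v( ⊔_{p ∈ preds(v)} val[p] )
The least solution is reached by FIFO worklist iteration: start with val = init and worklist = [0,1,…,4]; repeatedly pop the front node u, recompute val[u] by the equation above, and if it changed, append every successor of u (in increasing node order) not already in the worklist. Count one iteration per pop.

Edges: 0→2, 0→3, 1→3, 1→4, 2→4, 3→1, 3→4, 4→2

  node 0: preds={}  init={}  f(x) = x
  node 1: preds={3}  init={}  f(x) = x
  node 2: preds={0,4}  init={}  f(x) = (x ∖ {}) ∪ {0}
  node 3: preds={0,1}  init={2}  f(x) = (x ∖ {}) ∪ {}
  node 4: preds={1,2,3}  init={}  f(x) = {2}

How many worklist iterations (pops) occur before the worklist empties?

7

Trace (7 dequeues):
  [1] u=0 | in {} | out {} | ==
  [2] u=1 | in {2} | out {2} | prev {} | push {}
  [3] u=2 | in {} | out {0} | prev {} | push {}
  [4] u=3 | in {2} | out {2} | ==
  [5] u=4 | in {0,2} | out {2} | prev {} | push {2}
  [6] u=2 | in {2} | out {0,2} | prev {0} | push {4}
  [7] u=4 | in {0,2} | out {2} | ==

Converged values:
  [0] {}
  [1] {2}
  [2] {0,2}
  [3] {2}
  [4] {2}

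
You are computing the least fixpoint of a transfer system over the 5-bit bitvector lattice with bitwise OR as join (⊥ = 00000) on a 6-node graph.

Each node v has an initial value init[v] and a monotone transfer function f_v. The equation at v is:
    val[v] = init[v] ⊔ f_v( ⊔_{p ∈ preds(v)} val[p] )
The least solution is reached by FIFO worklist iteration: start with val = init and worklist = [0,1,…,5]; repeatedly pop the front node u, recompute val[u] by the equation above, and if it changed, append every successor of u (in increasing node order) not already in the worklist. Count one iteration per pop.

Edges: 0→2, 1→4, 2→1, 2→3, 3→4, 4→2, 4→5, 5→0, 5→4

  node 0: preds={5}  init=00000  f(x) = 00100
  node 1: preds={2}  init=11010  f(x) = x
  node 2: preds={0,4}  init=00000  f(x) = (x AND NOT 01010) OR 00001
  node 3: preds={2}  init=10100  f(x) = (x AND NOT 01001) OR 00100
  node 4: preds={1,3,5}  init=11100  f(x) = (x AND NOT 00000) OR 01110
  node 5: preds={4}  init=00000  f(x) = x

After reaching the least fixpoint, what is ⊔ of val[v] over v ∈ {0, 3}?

Trace (14 dequeues):
  [1] u=0 | in 00000 | out 00100 | prev 00000 | push {}
  [2] u=1 | in 00000 | out 11010 | ==
  [3] u=2 | in 11100 | out 10101 | prev 00000 | push {1}
  [4] u=3 | in 10101 | out 10100 | ==
  [5] u=4 | in 11110 | out 11110 | prev 11100 | push {2}
  [6] u=5 | in 11110 | out 11110 | prev 00000 | push {0,4}
  [7] u=1 | in 10101 | out 11111 | prev 11010 | push {}
  [8] u=2 | in 11110 | out 10101 | ==
  [9] u=0 | in 11110 | out 00100 | ==
  [10] u=4 | in 11111 | out 11111 | prev 11110 | push {2,5}
  [11] u=2 | in 11111 | out 10101 | ==
  [12] u=5 | in 11111 | out 11111 | prev 11110 | push {0,4}
  [13] u=0 | in 11111 | out 00100 | ==
  [14] u=4 | in 11111 | out 11111 | ==

Converged values:
  [0] 00100
  [1] 11111
  [2] 10101
  [3] 10100
  [4] 11111
  [5] 11111

10100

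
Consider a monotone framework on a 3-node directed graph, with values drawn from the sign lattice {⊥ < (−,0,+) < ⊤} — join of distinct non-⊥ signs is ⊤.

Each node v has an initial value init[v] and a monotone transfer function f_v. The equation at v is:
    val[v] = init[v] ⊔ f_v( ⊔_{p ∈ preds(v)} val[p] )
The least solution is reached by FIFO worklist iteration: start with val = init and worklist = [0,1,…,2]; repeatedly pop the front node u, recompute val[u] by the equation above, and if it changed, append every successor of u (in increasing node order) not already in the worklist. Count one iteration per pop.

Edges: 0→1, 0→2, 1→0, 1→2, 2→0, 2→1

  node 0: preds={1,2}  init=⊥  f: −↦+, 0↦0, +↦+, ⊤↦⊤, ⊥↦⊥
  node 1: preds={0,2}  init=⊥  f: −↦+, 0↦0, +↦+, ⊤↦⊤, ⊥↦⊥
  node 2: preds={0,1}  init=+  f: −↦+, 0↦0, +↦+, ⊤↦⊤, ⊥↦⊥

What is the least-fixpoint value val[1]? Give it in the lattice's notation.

+

Worklist (4 pops):
  #1 pop 0: in=+ → + (was ⊥); enqueue []
  #2 pop 1: in=+ → + (was ⊥); enqueue [0]
  #3 pop 2: in=+ → + (no change)
  #4 pop 0: in=+ → + (no change)

Fixpoint:
  val[0] = +
  val[1] = +
  val[2] = +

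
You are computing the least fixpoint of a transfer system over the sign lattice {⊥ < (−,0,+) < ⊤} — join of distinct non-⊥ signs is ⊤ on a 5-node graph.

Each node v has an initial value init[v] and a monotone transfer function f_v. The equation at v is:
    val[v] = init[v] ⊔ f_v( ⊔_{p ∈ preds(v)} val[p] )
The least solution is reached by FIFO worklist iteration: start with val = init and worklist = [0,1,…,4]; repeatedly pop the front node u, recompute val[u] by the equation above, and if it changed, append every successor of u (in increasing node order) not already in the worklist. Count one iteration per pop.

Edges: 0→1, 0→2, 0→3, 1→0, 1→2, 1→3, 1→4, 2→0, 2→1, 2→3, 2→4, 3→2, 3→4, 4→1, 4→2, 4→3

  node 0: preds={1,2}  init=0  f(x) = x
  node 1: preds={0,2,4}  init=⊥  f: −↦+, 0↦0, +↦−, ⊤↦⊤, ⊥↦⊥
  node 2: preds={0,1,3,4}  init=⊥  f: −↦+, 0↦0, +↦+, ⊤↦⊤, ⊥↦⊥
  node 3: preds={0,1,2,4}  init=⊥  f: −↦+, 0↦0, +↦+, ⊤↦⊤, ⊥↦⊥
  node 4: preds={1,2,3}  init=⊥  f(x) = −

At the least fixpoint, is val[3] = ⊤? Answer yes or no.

yes

Iteration log — 14 steps:
  step 1. node 0  ⊔preds=⊥  new=0  stable
  step 2. node 1  ⊔preds=0  new=0  old=⊥  +wl: 0
  step 3. node 2  ⊔preds=0  new=0  old=⊥  +wl: 1
  step 4. node 3  ⊔preds=0  new=0  old=⊥  +wl: 2
  step 5. node 4  ⊔preds=0  new=−  old=⊥  +wl: 3
  step 6. node 0  ⊔preds=0  new=0  stable
  step 7. node 1  ⊔preds=⊤  new=⊤  old=0  +wl: 0,4
  step 8. node 2  ⊔preds=⊤  new=⊤  old=0  +wl: 1
  step 9. node 3  ⊔preds=⊤  new=⊤  old=0  +wl: 2
  step 10. node 0  ⊔preds=⊤  new=⊤  old=0  +wl: 3
  step 11. node 4  ⊔preds=⊤  new=−  stable
  step 12. node 1  ⊔preds=⊤  new=⊤  stable
  step 13. node 2  ⊔preds=⊤  new=⊤  stable
  step 14. node 3  ⊔preds=⊤  new=⊤  stable

Least fixpoint reached:
  node 0: ⊤
  node 1: ⊤
  node 2: ⊤
  node 3: ⊤
  node 4: −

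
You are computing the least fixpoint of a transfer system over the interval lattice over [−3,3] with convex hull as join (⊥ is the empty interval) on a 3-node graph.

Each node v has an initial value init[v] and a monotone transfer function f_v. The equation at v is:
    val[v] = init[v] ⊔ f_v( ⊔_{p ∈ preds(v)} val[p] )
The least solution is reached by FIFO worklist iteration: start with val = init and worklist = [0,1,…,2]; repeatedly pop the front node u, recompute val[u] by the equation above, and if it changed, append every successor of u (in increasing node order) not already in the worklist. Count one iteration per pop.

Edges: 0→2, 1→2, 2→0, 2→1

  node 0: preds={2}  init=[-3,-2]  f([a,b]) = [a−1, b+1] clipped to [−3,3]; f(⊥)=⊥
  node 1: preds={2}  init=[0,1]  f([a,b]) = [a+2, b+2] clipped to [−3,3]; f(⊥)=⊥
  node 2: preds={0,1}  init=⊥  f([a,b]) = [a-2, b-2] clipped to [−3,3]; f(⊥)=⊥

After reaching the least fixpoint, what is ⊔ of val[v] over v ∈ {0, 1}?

[-3,1]

Iteration log — 6 steps:
  step 1. node 0  ⊔preds=⊥  new=[-3,-2]  stable
  step 2. node 1  ⊔preds=⊥  new=[0,1]  stable
  step 3. node 2  ⊔preds=[-3,1]  new=[-3,-1]  old=⊥  +wl: 0,1
  step 4. node 0  ⊔preds=[-3,-1]  new=[-3,0]  old=[-3,-2]  +wl: 2
  step 5. node 1  ⊔preds=[-3,-1]  new=[-1,1]  old=[0,1]  +wl: 
  step 6. node 2  ⊔preds=[-3,1]  new=[-3,-1]  stable

Least fixpoint reached:
  node 0: [-3,0]
  node 1: [-1,1]
  node 2: [-3,-1]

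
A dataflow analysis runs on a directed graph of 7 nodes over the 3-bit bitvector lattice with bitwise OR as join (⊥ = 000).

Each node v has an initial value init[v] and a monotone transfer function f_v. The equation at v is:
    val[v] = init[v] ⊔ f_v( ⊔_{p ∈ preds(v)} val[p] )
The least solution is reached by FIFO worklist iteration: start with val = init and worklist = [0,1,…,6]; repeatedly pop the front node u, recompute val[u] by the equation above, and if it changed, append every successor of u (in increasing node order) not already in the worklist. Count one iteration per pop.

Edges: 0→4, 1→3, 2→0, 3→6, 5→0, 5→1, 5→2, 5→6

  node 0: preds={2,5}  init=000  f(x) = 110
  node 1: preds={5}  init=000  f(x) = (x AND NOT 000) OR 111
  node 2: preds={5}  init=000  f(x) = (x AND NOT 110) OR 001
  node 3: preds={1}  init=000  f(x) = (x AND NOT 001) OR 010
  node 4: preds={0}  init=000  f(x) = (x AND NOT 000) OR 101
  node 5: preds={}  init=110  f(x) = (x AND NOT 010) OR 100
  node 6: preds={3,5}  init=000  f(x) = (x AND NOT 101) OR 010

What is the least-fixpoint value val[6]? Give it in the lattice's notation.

Iteration log — 8 steps:
  step 1. node 0  ⊔preds=110  new=110  old=000  +wl: 
  step 2. node 1  ⊔preds=110  new=111  old=000  +wl: 
  step 3. node 2  ⊔preds=110  new=001  old=000  +wl: 0
  step 4. node 3  ⊔preds=111  new=110  old=000  +wl: 
  step 5. node 4  ⊔preds=110  new=111  old=000  +wl: 
  step 6. node 5  ⊔preds=000  new=110  stable
  step 7. node 6  ⊔preds=110  new=010  old=000  +wl: 
  step 8. node 0  ⊔preds=111  new=110  stable

Least fixpoint reached:
  node 0: 110
  node 1: 111
  node 2: 001
  node 3: 110
  node 4: 111
  node 5: 110
  node 6: 010

010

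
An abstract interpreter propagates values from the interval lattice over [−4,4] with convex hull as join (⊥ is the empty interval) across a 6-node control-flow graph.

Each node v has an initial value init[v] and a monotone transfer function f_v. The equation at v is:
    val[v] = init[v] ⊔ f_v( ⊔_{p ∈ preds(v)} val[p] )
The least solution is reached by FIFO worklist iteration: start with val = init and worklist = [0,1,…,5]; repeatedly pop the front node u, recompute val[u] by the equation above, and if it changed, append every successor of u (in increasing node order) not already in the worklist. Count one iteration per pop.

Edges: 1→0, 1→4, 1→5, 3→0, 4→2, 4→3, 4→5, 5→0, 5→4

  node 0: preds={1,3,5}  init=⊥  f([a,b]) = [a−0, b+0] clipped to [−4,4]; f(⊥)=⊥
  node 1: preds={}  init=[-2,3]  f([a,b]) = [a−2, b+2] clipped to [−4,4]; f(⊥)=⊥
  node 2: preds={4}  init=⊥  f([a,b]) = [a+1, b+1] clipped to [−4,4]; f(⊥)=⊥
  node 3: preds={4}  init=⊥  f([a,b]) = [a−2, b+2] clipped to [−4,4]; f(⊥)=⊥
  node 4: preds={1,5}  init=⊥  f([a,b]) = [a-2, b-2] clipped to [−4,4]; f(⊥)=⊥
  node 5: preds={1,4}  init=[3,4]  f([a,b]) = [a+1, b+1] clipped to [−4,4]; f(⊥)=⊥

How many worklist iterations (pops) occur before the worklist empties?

10

Iteration log — 10 steps:
  step 1. node 0  ⊔preds=[-2,4]  new=[-2,4]  old=⊥  +wl: 
  step 2. node 1  ⊔preds=⊥  new=[-2,3]  stable
  step 3. node 2  ⊔preds=⊥  new=⊥  stable
  step 4. node 3  ⊔preds=⊥  new=⊥  stable
  step 5. node 4  ⊔preds=[-2,4]  new=[-4,2]  old=⊥  +wl: 2,3
  step 6. node 5  ⊔preds=[-4,3]  new=[-3,4]  old=[3,4]  +wl: 0,4
  step 7. node 2  ⊔preds=[-4,2]  new=[-3,3]  old=⊥  +wl: 
  step 8. node 3  ⊔preds=[-4,2]  new=[-4,4]  old=⊥  +wl: 
  step 9. node 0  ⊔preds=[-4,4]  new=[-4,4]  old=[-2,4]  +wl: 
  step 10. node 4  ⊔preds=[-3,4]  new=[-4,2]  stable

Least fixpoint reached:
  node 0: [-4,4]
  node 1: [-2,3]
  node 2: [-3,3]
  node 3: [-4,4]
  node 4: [-4,2]
  node 5: [-3,4]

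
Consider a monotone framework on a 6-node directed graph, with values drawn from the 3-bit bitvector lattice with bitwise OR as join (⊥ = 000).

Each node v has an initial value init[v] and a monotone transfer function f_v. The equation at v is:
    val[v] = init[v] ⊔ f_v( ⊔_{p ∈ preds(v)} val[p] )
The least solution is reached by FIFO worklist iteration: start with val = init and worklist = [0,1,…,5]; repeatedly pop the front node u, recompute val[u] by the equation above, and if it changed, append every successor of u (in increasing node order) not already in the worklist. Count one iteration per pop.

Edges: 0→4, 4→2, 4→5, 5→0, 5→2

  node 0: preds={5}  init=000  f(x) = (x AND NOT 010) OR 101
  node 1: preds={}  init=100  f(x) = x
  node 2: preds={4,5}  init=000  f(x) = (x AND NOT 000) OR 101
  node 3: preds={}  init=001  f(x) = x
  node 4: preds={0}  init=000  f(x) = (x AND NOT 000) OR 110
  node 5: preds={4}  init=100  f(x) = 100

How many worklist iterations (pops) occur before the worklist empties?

7

Trace (7 dequeues):
  [1] u=0 | in 100 | out 101 | prev 000 | push {}
  [2] u=1 | in 000 | out 100 | ==
  [3] u=2 | in 100 | out 101 | prev 000 | push {}
  [4] u=3 | in 000 | out 001 | ==
  [5] u=4 | in 101 | out 111 | prev 000 | push {2}
  [6] u=5 | in 111 | out 100 | ==
  [7] u=2 | in 111 | out 111 | prev 101 | push {}

Converged values:
  [0] 101
  [1] 100
  [2] 111
  [3] 001
  [4] 111
  [5] 100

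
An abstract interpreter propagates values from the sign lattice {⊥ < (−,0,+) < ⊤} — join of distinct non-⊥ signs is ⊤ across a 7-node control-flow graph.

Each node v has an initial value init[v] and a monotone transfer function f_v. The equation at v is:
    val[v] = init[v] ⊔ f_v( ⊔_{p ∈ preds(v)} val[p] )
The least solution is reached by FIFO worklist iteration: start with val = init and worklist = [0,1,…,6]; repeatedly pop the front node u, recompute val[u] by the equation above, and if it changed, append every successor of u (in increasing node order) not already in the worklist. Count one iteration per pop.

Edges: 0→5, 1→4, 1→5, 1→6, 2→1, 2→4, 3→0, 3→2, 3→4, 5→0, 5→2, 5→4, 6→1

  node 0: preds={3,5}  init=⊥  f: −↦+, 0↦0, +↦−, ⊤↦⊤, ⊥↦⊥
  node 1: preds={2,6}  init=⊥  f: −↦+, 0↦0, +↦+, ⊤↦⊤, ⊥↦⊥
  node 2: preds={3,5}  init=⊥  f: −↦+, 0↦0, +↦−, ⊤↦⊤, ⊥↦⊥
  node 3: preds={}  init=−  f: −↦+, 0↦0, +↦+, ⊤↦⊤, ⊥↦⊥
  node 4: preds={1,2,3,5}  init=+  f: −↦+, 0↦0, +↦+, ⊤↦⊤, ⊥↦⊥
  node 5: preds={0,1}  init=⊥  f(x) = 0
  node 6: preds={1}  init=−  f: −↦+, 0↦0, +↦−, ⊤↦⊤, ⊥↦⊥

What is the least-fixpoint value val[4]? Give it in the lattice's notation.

Trace (14 dequeues):
  [1] u=0 | in − | out + | prev ⊥ | push {}
  [2] u=1 | in − | out + | prev ⊥ | push {}
  [3] u=2 | in − | out + | prev ⊥ | push {1}
  [4] u=3 | in ⊥ | out − | ==
  [5] u=4 | in ⊤ | out ⊤ | prev + | push {}
  [6] u=5 | in + | out 0 | prev ⊥ | push {0,2,4}
  [7] u=6 | in + | out − | ==
  [8] u=1 | in ⊤ | out ⊤ | prev + | push {5,6}
  [9] u=0 | in ⊤ | out ⊤ | prev + | push {}
  [10] u=2 | in ⊤ | out ⊤ | prev + | push {1}
  [11] u=4 | in ⊤ | out ⊤ | ==
  [12] u=5 | in ⊤ | out 0 | ==
  [13] u=6 | in ⊤ | out ⊤ | prev − | push {}
  [14] u=1 | in ⊤ | out ⊤ | ==

Converged values:
  [0] ⊤
  [1] ⊤
  [2] ⊤
  [3] −
  [4] ⊤
  [5] 0
  [6] ⊤

⊤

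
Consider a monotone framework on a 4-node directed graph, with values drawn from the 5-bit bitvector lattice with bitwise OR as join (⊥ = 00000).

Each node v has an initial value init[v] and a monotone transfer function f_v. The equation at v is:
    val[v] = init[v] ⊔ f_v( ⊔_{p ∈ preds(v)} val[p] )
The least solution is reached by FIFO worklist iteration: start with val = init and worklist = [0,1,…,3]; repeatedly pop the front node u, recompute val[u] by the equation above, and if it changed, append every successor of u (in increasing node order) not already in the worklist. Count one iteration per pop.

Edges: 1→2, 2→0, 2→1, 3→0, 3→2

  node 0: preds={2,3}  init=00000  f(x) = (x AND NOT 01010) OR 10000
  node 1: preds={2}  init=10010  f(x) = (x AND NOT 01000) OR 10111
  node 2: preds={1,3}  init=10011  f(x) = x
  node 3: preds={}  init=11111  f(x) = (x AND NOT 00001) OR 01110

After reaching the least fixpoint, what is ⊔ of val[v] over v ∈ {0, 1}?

Iteration log — 6 steps:
  step 1. node 0  ⊔preds=11111  new=10101  old=00000  +wl: 
  step 2. node 1  ⊔preds=10011  new=10111  old=10010  +wl: 
  step 3. node 2  ⊔preds=11111  new=11111  old=10011  +wl: 0,1
  step 4. node 3  ⊔preds=00000  new=11111  stable
  step 5. node 0  ⊔preds=11111  new=10101  stable
  step 6. node 1  ⊔preds=11111  new=10111  stable

Least fixpoint reached:
  node 0: 10101
  node 1: 10111
  node 2: 11111
  node 3: 11111

10111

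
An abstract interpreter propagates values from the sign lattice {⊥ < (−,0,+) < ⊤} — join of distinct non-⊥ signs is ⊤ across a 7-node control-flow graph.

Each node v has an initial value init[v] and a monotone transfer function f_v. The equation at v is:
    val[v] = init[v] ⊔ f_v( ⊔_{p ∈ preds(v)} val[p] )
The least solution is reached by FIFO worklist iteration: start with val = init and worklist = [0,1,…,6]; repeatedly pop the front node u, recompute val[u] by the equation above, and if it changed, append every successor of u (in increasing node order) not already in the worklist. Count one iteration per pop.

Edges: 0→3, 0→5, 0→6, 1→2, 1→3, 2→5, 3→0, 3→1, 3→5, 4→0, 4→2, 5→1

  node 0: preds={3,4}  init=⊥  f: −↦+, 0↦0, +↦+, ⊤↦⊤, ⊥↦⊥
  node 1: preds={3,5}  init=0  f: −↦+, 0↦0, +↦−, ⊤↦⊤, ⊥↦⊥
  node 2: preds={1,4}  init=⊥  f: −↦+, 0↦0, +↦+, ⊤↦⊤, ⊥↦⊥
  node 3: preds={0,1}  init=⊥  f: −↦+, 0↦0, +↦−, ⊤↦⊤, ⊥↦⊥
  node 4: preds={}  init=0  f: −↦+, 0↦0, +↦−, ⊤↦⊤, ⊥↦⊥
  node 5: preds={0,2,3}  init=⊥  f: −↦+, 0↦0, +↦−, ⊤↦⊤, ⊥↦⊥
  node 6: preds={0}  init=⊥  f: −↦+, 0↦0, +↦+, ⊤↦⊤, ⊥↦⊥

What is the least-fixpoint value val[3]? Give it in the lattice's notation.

Trace (9 dequeues):
  [1] u=0 | in 0 | out 0 | prev ⊥ | push {}
  [2] u=1 | in ⊥ | out 0 | ==
  [3] u=2 | in 0 | out 0 | prev ⊥ | push {}
  [4] u=3 | in 0 | out 0 | prev ⊥ | push {0,1}
  [5] u=4 | in ⊥ | out 0 | ==
  [6] u=5 | in 0 | out 0 | prev ⊥ | push {}
  [7] u=6 | in 0 | out 0 | prev ⊥ | push {}
  [8] u=0 | in 0 | out 0 | ==
  [9] u=1 | in 0 | out 0 | ==

Converged values:
  [0] 0
  [1] 0
  [2] 0
  [3] 0
  [4] 0
  [5] 0
  [6] 0

0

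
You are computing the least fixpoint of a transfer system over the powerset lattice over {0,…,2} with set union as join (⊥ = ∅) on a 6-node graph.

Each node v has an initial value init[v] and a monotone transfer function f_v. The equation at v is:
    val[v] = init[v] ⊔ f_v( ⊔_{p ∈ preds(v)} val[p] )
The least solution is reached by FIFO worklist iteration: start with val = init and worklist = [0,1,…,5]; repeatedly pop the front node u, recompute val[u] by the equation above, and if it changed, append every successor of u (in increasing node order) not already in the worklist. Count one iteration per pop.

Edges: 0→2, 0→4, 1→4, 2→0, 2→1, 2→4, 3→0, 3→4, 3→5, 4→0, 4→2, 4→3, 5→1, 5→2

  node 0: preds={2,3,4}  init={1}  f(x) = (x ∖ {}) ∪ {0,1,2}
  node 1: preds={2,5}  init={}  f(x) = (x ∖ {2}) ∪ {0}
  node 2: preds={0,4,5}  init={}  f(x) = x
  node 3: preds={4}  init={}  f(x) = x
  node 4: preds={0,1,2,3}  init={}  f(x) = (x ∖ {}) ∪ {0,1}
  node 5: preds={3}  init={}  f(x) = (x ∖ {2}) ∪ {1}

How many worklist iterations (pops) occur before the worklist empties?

15

Iteration log — 15 steps:
  step 1. node 0  ⊔preds={}  new={0,1,2}  old={1}  +wl: 
  step 2. node 1  ⊔preds={}  new={0}  old={}  +wl: 
  step 3. node 2  ⊔preds={0,1,2}  new={0,1,2}  old={}  +wl: 0,1
  step 4. node 3  ⊔preds={}  new={}  stable
  step 5. node 4  ⊔preds={0,1,2}  new={0,1,2}  old={}  +wl: 2,3
  step 6. node 5  ⊔preds={}  new={1}  old={}  +wl: 
  step 7. node 0  ⊔preds={0,1,2}  new={0,1,2}  stable
  step 8. node 1  ⊔preds={0,1,2}  new={0,1}  old={0}  +wl: 4
  step 9. node 2  ⊔preds={0,1,2}  new={0,1,2}  stable
  step 10. node 3  ⊔preds={0,1,2}  new={0,1,2}  old={}  +wl: 0,5
  step 11. node 4  ⊔preds={0,1,2}  new={0,1,2}  stable
  step 12. node 0  ⊔preds={0,1,2}  new={0,1,2}  stable
  step 13. node 5  ⊔preds={0,1,2}  new={0,1}  old={1}  +wl: 1,2
  step 14. node 1  ⊔preds={0,1,2}  new={0,1}  stable
  step 15. node 2  ⊔preds={0,1,2}  new={0,1,2}  stable

Least fixpoint reached:
  node 0: {0,1,2}
  node 1: {0,1}
  node 2: {0,1,2}
  node 3: {0,1,2}
  node 4: {0,1,2}
  node 5: {0,1}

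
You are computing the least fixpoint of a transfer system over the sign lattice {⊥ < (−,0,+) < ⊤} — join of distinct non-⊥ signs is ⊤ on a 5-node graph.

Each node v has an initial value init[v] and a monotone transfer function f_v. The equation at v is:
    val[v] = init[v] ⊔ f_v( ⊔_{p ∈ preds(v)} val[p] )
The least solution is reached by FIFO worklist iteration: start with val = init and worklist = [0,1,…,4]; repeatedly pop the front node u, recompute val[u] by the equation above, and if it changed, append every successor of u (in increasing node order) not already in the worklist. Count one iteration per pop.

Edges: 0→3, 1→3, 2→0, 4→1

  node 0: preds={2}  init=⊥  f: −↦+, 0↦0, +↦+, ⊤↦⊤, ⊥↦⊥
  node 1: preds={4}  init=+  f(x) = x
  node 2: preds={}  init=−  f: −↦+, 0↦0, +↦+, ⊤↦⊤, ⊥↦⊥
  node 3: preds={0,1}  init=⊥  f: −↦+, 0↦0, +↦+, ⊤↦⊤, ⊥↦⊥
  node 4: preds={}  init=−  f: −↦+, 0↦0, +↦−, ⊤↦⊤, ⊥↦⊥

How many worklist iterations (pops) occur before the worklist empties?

5

Trace (5 dequeues):
  [1] u=0 | in − | out + | prev ⊥ | push {}
  [2] u=1 | in − | out ⊤ | prev + | push {}
  [3] u=2 | in ⊥ | out − | ==
  [4] u=3 | in ⊤ | out ⊤ | prev ⊥ | push {}
  [5] u=4 | in ⊥ | out − | ==

Converged values:
  [0] +
  [1] ⊤
  [2] −
  [3] ⊤
  [4] −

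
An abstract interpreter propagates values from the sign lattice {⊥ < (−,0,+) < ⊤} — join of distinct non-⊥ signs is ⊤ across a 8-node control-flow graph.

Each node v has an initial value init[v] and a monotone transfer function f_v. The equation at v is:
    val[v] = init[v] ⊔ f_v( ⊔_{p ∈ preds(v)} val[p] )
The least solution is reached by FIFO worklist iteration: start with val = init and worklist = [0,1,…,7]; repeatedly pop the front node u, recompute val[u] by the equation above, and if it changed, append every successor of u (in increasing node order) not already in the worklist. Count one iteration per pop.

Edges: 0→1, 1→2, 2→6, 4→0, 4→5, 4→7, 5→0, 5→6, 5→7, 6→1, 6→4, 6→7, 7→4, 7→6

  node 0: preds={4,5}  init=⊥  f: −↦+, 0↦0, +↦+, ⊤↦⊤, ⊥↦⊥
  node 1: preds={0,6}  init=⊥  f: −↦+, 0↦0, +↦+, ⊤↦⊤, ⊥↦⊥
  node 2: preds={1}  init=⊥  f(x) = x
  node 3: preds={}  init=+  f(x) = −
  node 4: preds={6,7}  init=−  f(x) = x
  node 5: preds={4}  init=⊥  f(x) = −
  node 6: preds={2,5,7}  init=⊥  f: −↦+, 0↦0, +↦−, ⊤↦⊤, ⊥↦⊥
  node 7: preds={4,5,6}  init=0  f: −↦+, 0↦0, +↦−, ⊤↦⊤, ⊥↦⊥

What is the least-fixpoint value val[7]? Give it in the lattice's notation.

⊤

Trace (14 dequeues):
  [1] u=0 | in − | out + | prev ⊥ | push {}
  [2] u=1 | in + | out + | prev ⊥ | push {}
  [3] u=2 | in + | out + | prev ⊥ | push {}
  [4] u=3 | in ⊥ | out ⊤ | prev + | push {}
  [5] u=4 | in 0 | out ⊤ | prev − | push {0}
  [6] u=5 | in ⊤ | out − | prev ⊥ | push {}
  [7] u=6 | in ⊤ | out ⊤ | prev ⊥ | push {1,4}
  [8] u=7 | in ⊤ | out ⊤ | prev 0 | push {6}
  [9] u=0 | in ⊤ | out ⊤ | prev + | push {}
  [10] u=1 | in ⊤ | out ⊤ | prev + | push {2}
  [11] u=4 | in ⊤ | out ⊤ | ==
  [12] u=6 | in ⊤ | out ⊤ | ==
  [13] u=2 | in ⊤ | out ⊤ | prev + | push {6}
  [14] u=6 | in ⊤ | out ⊤ | ==

Converged values:
  [0] ⊤
  [1] ⊤
  [2] ⊤
  [3] ⊤
  [4] ⊤
  [5] −
  [6] ⊤
  [7] ⊤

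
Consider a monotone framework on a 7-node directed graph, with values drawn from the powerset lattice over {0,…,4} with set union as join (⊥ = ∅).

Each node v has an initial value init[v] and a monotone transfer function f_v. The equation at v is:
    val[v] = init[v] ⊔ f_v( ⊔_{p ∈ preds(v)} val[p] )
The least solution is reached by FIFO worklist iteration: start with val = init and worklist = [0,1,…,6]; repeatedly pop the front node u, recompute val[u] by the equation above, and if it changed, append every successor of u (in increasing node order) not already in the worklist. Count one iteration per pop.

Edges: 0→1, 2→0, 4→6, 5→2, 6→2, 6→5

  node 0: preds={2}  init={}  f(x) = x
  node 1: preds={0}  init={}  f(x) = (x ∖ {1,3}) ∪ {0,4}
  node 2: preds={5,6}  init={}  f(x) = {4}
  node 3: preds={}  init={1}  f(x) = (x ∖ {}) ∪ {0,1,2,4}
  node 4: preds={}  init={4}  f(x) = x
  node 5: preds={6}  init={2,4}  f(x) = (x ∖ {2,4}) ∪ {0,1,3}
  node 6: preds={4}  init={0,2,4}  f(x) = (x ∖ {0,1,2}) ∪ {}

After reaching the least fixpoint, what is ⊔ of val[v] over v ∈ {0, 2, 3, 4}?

Trace (10 dequeues):
  [1] u=0 | in {} | out {} | ==
  [2] u=1 | in {} | out {0,4} | prev {} | push {}
  [3] u=2 | in {0,2,4} | out {4} | prev {} | push {0}
  [4] u=3 | in {} | out {0,1,2,4} | prev {1} | push {}
  [5] u=4 | in {} | out {4} | ==
  [6] u=5 | in {0,2,4} | out {0,1,2,3,4} | prev {2,4} | push {2}
  [7] u=6 | in {4} | out {0,2,4} | ==
  [8] u=0 | in {4} | out {4} | prev {} | push {1}
  [9] u=2 | in {0,1,2,3,4} | out {4} | ==
  [10] u=1 | in {4} | out {0,4} | ==

Converged values:
  [0] {4}
  [1] {0,4}
  [2] {4}
  [3] {0,1,2,4}
  [4] {4}
  [5] {0,1,2,3,4}
  [6] {0,2,4}

{0,1,2,4}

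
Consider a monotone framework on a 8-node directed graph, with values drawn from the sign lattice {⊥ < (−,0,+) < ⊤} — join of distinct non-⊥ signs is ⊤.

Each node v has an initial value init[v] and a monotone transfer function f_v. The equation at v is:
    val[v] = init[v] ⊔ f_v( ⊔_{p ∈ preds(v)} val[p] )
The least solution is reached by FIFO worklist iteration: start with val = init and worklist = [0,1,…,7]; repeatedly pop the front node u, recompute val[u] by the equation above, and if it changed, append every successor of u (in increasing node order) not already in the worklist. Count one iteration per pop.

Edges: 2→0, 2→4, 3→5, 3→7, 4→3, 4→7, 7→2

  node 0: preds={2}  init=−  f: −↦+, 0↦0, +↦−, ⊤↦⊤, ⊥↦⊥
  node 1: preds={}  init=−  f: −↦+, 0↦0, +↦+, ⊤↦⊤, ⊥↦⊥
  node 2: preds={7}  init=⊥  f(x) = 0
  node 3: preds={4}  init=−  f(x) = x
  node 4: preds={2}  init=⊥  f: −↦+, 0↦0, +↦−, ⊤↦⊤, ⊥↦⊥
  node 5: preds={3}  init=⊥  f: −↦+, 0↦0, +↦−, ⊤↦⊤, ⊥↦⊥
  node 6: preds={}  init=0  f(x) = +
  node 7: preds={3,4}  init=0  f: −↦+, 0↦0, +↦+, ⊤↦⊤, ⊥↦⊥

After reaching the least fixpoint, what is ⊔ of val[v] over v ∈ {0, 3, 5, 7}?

Worklist (13 pops):
  #1 pop 0: in=⊥ → − (no change)
  #2 pop 1: in=⊥ → − (no change)
  #3 pop 2: in=0 → 0 (was ⊥); enqueue [0]
  #4 pop 3: in=⊥ → − (no change)
  #5 pop 4: in=0 → 0 (was ⊥); enqueue [3]
  #6 pop 5: in=− → + (was ⊥); enqueue []
  #7 pop 6: in=⊥ → ⊤ (was 0); enqueue []
  #8 pop 7: in=⊤ → ⊤ (was 0); enqueue [2]
  #9 pop 0: in=0 → ⊤ (was −); enqueue []
  #10 pop 3: in=0 → ⊤ (was −); enqueue [5,7]
  #11 pop 2: in=⊤ → 0 (no change)
  #12 pop 5: in=⊤ → ⊤ (was +); enqueue []
  #13 pop 7: in=⊤ → ⊤ (no change)

Fixpoint:
  val[0] = ⊤
  val[1] = −
  val[2] = 0
  val[3] = ⊤
  val[4] = 0
  val[5] = ⊤
  val[6] = ⊤
  val[7] = ⊤

⊤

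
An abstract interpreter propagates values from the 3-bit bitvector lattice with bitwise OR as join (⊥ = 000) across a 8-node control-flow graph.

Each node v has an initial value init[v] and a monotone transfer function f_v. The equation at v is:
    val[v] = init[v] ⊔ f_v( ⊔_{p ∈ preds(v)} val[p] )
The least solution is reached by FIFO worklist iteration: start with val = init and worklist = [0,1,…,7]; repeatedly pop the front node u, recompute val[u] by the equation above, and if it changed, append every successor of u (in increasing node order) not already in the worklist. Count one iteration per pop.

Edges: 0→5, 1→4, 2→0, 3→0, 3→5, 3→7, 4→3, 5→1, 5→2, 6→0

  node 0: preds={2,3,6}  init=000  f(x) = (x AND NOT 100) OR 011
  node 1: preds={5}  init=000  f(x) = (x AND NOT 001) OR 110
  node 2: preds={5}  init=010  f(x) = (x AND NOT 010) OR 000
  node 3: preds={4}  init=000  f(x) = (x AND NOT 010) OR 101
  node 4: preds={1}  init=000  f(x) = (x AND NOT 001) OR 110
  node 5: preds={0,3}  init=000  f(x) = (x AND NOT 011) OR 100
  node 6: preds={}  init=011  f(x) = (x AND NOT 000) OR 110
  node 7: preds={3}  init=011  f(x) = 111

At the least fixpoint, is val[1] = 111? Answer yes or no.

Iteration log — 13 steps:
  step 1. node 0  ⊔preds=011  new=011  old=000  +wl: 
  step 2. node 1  ⊔preds=000  new=110  old=000  +wl: 
  step 3. node 2  ⊔preds=000  new=010  stable
  step 4. node 3  ⊔preds=000  new=101  old=000  +wl: 0
  step 5. node 4  ⊔preds=110  new=110  old=000  +wl: 3
  step 6. node 5  ⊔preds=111  new=100  old=000  +wl: 1,2
  step 7. node 6  ⊔preds=000  new=111  old=011  +wl: 
  step 8. node 7  ⊔preds=101  new=111  old=011  +wl: 
  step 9. node 0  ⊔preds=111  new=011  stable
  step 10. node 3  ⊔preds=110  new=101  stable
  step 11. node 1  ⊔preds=100  new=110  stable
  step 12. node 2  ⊔preds=100  new=110  old=010  +wl: 0
  step 13. node 0  ⊔preds=111  new=011  stable

Least fixpoint reached:
  node 0: 011
  node 1: 110
  node 2: 110
  node 3: 101
  node 4: 110
  node 5: 100
  node 6: 111
  node 7: 111

no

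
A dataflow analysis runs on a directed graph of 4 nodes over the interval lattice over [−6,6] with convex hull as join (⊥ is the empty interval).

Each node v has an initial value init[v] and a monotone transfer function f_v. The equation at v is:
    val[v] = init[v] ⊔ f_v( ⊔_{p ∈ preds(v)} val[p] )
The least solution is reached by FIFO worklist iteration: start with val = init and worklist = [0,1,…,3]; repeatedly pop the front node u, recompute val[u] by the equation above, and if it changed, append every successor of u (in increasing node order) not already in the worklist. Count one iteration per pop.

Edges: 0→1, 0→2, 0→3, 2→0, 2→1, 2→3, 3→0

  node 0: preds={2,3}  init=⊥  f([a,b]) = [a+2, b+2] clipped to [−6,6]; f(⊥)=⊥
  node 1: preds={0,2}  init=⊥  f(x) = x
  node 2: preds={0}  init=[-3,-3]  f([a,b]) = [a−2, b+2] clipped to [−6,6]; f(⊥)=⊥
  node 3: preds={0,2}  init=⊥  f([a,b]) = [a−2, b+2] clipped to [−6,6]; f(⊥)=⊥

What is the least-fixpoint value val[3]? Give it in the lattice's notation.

[-6,6]

Trace (14 dequeues):
  [1] u=0 | in [-3,-3] | out [-1,-1] | prev ⊥ | push {}
  [2] u=1 | in [-3,-1] | out [-3,-1] | prev ⊥ | push {}
  [3] u=2 | in [-1,-1] | out [-3,1] | prev [-3,-3] | push {0,1}
  [4] u=3 | in [-3,1] | out [-5,3] | prev ⊥ | push {}
  [5] u=0 | in [-5,3] | out [-3,5] | prev [-1,-1] | push {2,3}
  [6] u=1 | in [-3,5] | out [-3,5] | prev [-3,-1] | push {}
  [7] u=2 | in [-3,5] | out [-5,6] | prev [-3,1] | push {0,1}
  [8] u=3 | in [-5,6] | out [-6,6] | prev [-5,3] | push {}
  [9] u=0 | in [-6,6] | out [-4,6] | prev [-3,5] | push {2,3}
  [10] u=1 | in [-5,6] | out [-5,6] | prev [-3,5] | push {}
  [11] u=2 | in [-4,6] | out [-6,6] | prev [-5,6] | push {0,1}
  [12] u=3 | in [-6,6] | out [-6,6] | ==
  [13] u=0 | in [-6,6] | out [-4,6] | ==
  [14] u=1 | in [-6,6] | out [-6,6] | prev [-5,6] | push {}

Converged values:
  [0] [-4,6]
  [1] [-6,6]
  [2] [-6,6]
  [3] [-6,6]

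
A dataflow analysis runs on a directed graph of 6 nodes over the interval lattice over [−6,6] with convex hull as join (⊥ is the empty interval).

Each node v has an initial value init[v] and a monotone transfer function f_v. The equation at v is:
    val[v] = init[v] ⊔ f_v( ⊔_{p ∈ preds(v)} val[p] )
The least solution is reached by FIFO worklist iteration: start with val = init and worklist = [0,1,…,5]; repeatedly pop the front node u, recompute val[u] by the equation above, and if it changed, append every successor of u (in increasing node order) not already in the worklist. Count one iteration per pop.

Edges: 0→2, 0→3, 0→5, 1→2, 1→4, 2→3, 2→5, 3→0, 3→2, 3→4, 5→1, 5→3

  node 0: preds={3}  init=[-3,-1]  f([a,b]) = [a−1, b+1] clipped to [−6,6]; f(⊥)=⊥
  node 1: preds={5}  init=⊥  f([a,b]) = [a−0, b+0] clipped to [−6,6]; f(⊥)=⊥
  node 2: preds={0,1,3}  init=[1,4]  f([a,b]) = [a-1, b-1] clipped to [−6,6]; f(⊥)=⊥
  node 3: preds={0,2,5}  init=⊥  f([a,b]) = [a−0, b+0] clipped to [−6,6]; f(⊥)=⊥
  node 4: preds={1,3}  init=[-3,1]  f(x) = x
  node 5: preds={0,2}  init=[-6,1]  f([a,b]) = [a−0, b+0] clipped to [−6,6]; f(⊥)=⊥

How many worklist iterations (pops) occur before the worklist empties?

Iteration log — 24 steps:
  step 1. node 0  ⊔preds=⊥  new=[-3,-1]  stable
  step 2. node 1  ⊔preds=[-6,1]  new=[-6,1]  old=⊥  +wl: 
  step 3. node 2  ⊔preds=[-6,1]  new=[-6,4]  old=[1,4]  +wl: 
  step 4. node 3  ⊔preds=[-6,4]  new=[-6,4]  old=⊥  +wl: 0,2
  step 5. node 4  ⊔preds=[-6,4]  new=[-6,4]  old=[-3,1]  +wl: 
  step 6. node 5  ⊔preds=[-6,4]  new=[-6,4]  old=[-6,1]  +wl: 1,3
  step 7. node 0  ⊔preds=[-6,4]  new=[-6,5]  old=[-3,-1]  +wl: 5
  step 8. node 2  ⊔preds=[-6,5]  new=[-6,4]  stable
  step 9. node 1  ⊔preds=[-6,4]  new=[-6,4]  old=[-6,1]  +wl: 2,4
  step 10. node 3  ⊔preds=[-6,5]  new=[-6,5]  old=[-6,4]  +wl: 0
  step 11. node 5  ⊔preds=[-6,5]  new=[-6,5]  old=[-6,4]  +wl: 1,3
  step 12. node 2  ⊔preds=[-6,5]  new=[-6,4]  stable
  step 13. node 4  ⊔preds=[-6,5]  new=[-6,5]  old=[-6,4]  +wl: 
  step 14. node 0  ⊔preds=[-6,5]  new=[-6,6]  old=[-6,5]  +wl: 2,5
  step 15. node 1  ⊔preds=[-6,5]  new=[-6,5]  old=[-6,4]  +wl: 4
  step 16. node 3  ⊔preds=[-6,6]  new=[-6,6]  old=[-6,5]  +wl: 0
  step 17. node 2  ⊔preds=[-6,6]  new=[-6,5]  old=[-6,4]  +wl: 3
  step 18. node 5  ⊔preds=[-6,6]  new=[-6,6]  old=[-6,5]  +wl: 1
  step 19. node 4  ⊔preds=[-6,6]  new=[-6,6]  old=[-6,5]  +wl: 
  step 20. node 0  ⊔preds=[-6,6]  new=[-6,6]  stable
  step 21. node 3  ⊔preds=[-6,6]  new=[-6,6]  stable
  step 22. node 1  ⊔preds=[-6,6]  new=[-6,6]  old=[-6,5]  +wl: 2,4
  step 23. node 2  ⊔preds=[-6,6]  new=[-6,5]  stable
  step 24. node 4  ⊔preds=[-6,6]  new=[-6,6]  stable

Least fixpoint reached:
  node 0: [-6,6]
  node 1: [-6,6]
  node 2: [-6,5]
  node 3: [-6,6]
  node 4: [-6,6]
  node 5: [-6,6]

24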